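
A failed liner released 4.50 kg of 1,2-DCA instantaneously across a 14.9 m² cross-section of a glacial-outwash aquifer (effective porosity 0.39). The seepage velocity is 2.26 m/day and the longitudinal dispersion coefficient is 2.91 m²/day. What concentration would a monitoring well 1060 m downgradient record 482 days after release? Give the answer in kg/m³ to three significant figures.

0.00500 kg/m³

For an instantaneous plane source, C(x,t) = M/(n_e·A·√(4πDt)) · exp(−(x−vt)²/(4Dt)), with n_e·A the pore (flow) area.
Plume center vt = 2.26 × 482 = 1089.32 m, so the well at 1060 m is 29.32 m upgradient of the peak.
√(4πDt) = 132.8 m, giving peak height M/(n_e·A·√(4πDt)) = 4.50/(0.39 × 14.9 × 132.8) = 0.005831 kg/m³.
(x−vt)²/(4Dt) = (-29.32)²/(4 × 2.91 × 482) = 0.1532; exp(−0.1532) = 0.8580.
C = 0.005831 × 0.8580 = 0.00500 kg/m³.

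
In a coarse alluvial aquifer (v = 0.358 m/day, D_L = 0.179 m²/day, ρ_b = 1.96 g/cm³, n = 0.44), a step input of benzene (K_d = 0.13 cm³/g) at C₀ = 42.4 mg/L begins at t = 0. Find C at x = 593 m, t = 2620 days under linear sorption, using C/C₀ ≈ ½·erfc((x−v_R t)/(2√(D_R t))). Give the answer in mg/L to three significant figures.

21.9 mg/L

Retardation factor R = 1 + ρ_b·K_d/n = 1 + 1.96 × 0.13/0.44 = 1.579.
Sorption retards both mechanisms: v_R = v/R = 0.2267 m/day, D_R = D/R = 0.1134 m²/day.
v_R·t = 0.2267 × 2620 = 593.954 m; 2√(D_R t) = 34.47 m; argument = (593 − 593.954)/34.47 = -0.02768.
C = C₀ × ½·erfc(-0.02768) = 42.4 × 0.5156 = 21.9 mg/L.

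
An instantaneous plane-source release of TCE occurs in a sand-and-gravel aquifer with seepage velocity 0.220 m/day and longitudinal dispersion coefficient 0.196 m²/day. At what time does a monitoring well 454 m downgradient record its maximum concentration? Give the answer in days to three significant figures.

2060 days

For the 1D instantaneous-source solution, setting ∂C/∂t = 0 at fixed x gives v²t² + 2Dt − x² = 0, so t = (√(D² + v²x²) − D)/v².
√(D² + v²x²) = √(0.196² + 0.220² × 454²) = 99.88; v² = 0.0484.
t = (99.88 − 0.196)/0.0484 = 2060 days (vs. the pure-advection estimate x/v = 2060 d).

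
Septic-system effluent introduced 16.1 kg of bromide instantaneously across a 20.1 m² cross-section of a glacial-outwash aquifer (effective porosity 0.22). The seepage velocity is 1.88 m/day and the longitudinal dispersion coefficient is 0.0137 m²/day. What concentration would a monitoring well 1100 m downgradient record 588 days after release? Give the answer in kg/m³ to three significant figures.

0.144 kg/m³

For an instantaneous plane source, C(x,t) = M/(n_e·A·√(4πDt)) · exp(−(x−vt)²/(4Dt)), with n_e·A the pore (flow) area.
Plume center vt = 1.88 × 588 = 1105.44 m, so the well at 1100 m is 5.44 m upgradient of the peak.
√(4πDt) = 10.06 m, giving peak height M/(n_e·A·√(4πDt)) = 16.1/(0.22 × 20.1 × 10.06) = 0.3619 kg/m³.
(x−vt)²/(4Dt) = (-5.44)²/(4 × 0.0137 × 588) = 0.9184; exp(−0.9184) = 0.3992.
C = 0.3619 × 0.3992 = 0.144 kg/m³.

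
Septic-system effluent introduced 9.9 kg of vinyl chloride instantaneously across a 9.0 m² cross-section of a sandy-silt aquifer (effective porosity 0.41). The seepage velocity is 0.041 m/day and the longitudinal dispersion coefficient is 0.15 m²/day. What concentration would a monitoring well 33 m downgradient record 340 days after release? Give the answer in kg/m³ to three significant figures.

For an instantaneous plane source, C(x,t) = M/(n_e·A·√(4πDt)) · exp(−(x−vt)²/(4Dt)), with n_e·A the pore (flow) area.
Plume center vt = 0.041 × 340 = 13.94 m, so the well at 33 m is 19.06 m downgradient of the peak.
√(4πDt) = 25.32 m, giving peak height M/(n_e·A·√(4πDt)) = 9.9/(0.41 × 9.0 × 25.32) = 0.1060 kg/m³.
(x−vt)²/(4Dt) = (19.06)²/(4 × 0.15 × 340) = 1.781; exp(−1.781) = 0.1685.
C = 0.1060 × 0.1685 = 0.0179 kg/m³.

0.0179 kg/m³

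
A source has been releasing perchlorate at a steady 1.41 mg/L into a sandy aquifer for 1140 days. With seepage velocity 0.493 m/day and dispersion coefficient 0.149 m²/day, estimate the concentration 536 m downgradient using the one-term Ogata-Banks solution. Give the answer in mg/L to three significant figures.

1.30 mg/L

For a continuous step input, C/C₀ ≈ ½·erfc((x−vt)/(2√(Dt))).
vt = 0.493 × 1140 = 562.02 m and 2√(Dt) = 2√(0.149 × 1140) = 26.07 m.
Argument (x−vt)/(2√(Dt)) = (536 − 562.02)/26.07 = -0.9981; ½·erfc(-0.9981) = 0.9210.
C = 1.41 × 0.9210 = 1.30 mg/L.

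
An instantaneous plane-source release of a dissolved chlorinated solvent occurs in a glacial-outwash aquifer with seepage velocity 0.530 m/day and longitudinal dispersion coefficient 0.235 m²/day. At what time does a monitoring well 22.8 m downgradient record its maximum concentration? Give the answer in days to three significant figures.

42.2 days

For the 1D instantaneous-source solution, setting ∂C/∂t = 0 at fixed x gives v²t² + 2Dt − x² = 0, so t = (√(D² + v²x²) − D)/v².
√(D² + v²x²) = √(0.235² + 0.530² × 22.8²) = 12.09; v² = 0.2809.
t = (12.09 − 0.235)/0.2809 = 42.2 days (vs. the pure-advection estimate x/v = 43.0 d).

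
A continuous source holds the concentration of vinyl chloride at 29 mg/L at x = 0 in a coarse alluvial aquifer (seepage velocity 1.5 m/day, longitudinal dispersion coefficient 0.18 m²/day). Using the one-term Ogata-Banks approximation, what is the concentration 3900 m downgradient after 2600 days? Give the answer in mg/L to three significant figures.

14.5 mg/L

For a continuous step input, C/C₀ ≈ ½·erfc((x−vt)/(2√(Dt))).
vt = 1.5 × 2600 = 3900 m and 2√(Dt) = 2√(0.18 × 2600) = 43.27 m.
Argument (x−vt)/(2√(Dt)) = (3900 − 3900)/43.27 = 0; ½·erfc(0) = 0.5000.
C = 29 × 0.5000 = 14.5 mg/L.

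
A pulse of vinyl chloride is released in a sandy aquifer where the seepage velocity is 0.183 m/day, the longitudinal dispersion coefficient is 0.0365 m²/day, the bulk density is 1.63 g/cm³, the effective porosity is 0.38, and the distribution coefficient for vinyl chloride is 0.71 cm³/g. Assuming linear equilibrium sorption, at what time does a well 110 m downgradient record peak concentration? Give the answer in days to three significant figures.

2430 days

Retardation factor R = 1 + ρ_b·K_d/n = 1 + 1.63 × 0.71/0.38 = 4.046.
Sorption retards both mechanisms: v_R = v/R = 0.04523 m/day, D_R = D/R = 0.009021 m²/day.
Peak time from v_R²t² + 2D_R t − x² = 0: t = (√(D_R² + v_R²x²) − D_R)/v_R².
√(D_R² + v_R²x²) = √(0.009021² + 0.04523² × 110²) = 4.975; v_R² = 0.002046.
t = (4.975 − 0.009021)/0.002046 = 2430 days.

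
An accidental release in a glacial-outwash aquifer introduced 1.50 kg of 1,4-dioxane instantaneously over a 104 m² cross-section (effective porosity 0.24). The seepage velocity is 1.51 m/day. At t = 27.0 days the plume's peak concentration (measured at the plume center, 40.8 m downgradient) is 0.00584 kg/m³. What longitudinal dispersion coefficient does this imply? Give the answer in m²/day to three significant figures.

0.312 m²/day

At the plume center C_max = M/(n_e·A·√(4πDt)), so D = M²/(4πt·(n_e·A·C_max)²).
n_e·A·C_max = 0.24 × 104 × 0.00584 = 0.1458 kg/m.
D = 1.50²/(4π × 27.0 × 0.1458²) = 0.312 m²/day.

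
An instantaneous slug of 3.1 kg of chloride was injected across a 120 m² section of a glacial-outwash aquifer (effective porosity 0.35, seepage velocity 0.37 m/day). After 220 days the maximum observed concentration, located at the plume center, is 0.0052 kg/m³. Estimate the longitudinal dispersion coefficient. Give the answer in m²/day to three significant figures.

At the plume center C_max = M/(n_e·A·√(4πDt)), so D = M²/(4πt·(n_e·A·C_max)²).
n_e·A·C_max = 0.35 × 120 × 0.0052 = 0.2184 kg/m.
D = 3.1²/(4π × 220 × 0.2184²) = 0.0729 m²/day.

0.0729 m²/day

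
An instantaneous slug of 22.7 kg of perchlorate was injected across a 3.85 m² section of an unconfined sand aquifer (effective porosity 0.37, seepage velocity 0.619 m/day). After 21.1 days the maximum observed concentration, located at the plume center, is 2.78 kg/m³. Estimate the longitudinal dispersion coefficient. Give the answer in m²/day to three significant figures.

0.124 m²/day

At the plume center C_max = M/(n_e·A·√(4πDt)), so D = M²/(4πt·(n_e·A·C_max)²).
n_e·A·C_max = 0.37 × 3.85 × 2.78 = 3.960 kg/m.
D = 22.7²/(4π × 21.1 × 3.960²) = 0.124 m²/day.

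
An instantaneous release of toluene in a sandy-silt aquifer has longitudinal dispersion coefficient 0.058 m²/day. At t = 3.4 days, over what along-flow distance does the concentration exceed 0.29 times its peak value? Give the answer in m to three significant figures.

The plume is Gaussian with σ = √(2Dt) = √(2 × 0.058 × 3.4) = 0.6280 m.
C/C_peak = exp(−Δx²/(2σ²)) = 0.29 ⇒ Δx = σ·√(−2 ln 0.29) = 0.6280 × 1.573 = 0.9878 m.
Width = 2Δx = 1.98 m.

1.98 m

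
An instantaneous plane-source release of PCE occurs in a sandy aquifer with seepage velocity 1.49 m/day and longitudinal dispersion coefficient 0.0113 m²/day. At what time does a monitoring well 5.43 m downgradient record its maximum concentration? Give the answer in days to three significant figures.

3.64 days

For the 1D instantaneous-source solution, setting ∂C/∂t = 0 at fixed x gives v²t² + 2Dt − x² = 0, so t = (√(D² + v²x²) − D)/v².
√(D² + v²x²) = √(0.0113² + 1.49² × 5.43²) = 8.091; v² = 2.2201.
t = (8.091 − 0.0113)/2.2201 = 3.64 days (vs. the pure-advection estimate x/v = 3.64 d).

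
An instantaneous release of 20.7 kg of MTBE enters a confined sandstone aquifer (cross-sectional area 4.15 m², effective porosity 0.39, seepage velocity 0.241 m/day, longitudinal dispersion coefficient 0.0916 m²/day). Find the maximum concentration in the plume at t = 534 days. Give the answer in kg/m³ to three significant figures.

The peak of an instantaneous 1D plume sits at x = vt; there the Gaussian factor is 1 and C_max = M/(n_e·A·√(4πDt)), where n_e·A is the pore area the mass is dissolved in.
√(4πDt) = √(4π × 0.0916 × 534) = 24.79 m, so C_max = 20.7/(0.39 × 4.15 × 24.79) = 0.516 kg/m³.

0.516 kg/m³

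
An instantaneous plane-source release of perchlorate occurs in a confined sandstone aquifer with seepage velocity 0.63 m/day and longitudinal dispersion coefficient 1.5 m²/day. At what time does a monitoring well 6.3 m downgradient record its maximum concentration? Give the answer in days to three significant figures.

6.91 days

For the 1D instantaneous-source solution, setting ∂C/∂t = 0 at fixed x gives v²t² + 2Dt − x² = 0, so t = (√(D² + v²x²) − D)/v².
√(D² + v²x²) = √(1.5² + 0.63² × 6.3²) = 4.243; v² = 0.3969.
t = (4.243 − 1.5)/0.3969 = 6.91 days (vs. the pure-advection estimate x/v = 10.0 d).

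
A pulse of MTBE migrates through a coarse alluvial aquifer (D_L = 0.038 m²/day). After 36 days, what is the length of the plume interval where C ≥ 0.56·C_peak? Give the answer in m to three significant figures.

The plume is Gaussian with σ = √(2Dt) = √(2 × 0.038 × 36) = 1.654 m.
C/C_peak = exp(−Δx²/(2σ²)) = 0.56 ⇒ Δx = σ·√(−2 ln 0.56) = 1.654 × 1.077 = 1.781 m.
Width = 2Δx = 3.56 m.

3.56 m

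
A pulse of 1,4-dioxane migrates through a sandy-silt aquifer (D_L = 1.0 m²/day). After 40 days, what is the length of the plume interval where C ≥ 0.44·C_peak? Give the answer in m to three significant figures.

The plume is Gaussian with σ = √(2Dt) = √(2 × 1.0 × 40) = 8.944 m.
C/C_peak = exp(−Δx²/(2σ²)) = 0.44 ⇒ Δx = σ·√(−2 ln 0.44) = 8.944 × 1.281 = 11.46 m.
Width = 2Δx = 22.9 m.

22.9 m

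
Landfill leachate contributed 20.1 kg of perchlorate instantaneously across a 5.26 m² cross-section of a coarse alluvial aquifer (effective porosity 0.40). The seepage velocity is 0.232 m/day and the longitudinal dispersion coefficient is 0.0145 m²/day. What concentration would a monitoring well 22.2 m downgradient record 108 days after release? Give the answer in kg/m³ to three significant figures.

For an instantaneous plane source, C(x,t) = M/(n_e·A·√(4πDt)) · exp(−(x−vt)²/(4Dt)), with n_e·A the pore (flow) area.
Plume center vt = 0.232 × 108 = 25.056 m, so the well at 22.2 m is 2.856 m upgradient of the peak.
√(4πDt) = 4.436 m, giving peak height M/(n_e·A·√(4πDt)) = 20.1/(0.40 × 5.26 × 4.436) = 2.154 kg/m³.
(x−vt)²/(4Dt) = (-2.856)²/(4 × 0.0145 × 108) = 1.302; exp(−1.302) = 0.2720.
C = 2.154 × 0.2720 = 0.586 kg/m³.

0.586 kg/m³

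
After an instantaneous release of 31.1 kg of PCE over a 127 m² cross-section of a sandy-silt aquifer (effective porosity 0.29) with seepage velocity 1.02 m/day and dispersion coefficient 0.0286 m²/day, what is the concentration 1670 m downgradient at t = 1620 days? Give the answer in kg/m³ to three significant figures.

0.00658 kg/m³

For an instantaneous plane source, C(x,t) = M/(n_e·A·√(4πDt)) · exp(−(x−vt)²/(4Dt)), with n_e·A the pore (flow) area.
Plume center vt = 1.02 × 1620 = 1652.4 m, so the well at 1670 m is 17.6 m downgradient of the peak.
√(4πDt) = 24.13 m, giving peak height M/(n_e·A·√(4πDt)) = 31.1/(0.29 × 127 × 24.13) = 0.03499 kg/m³.
(x−vt)²/(4Dt) = (17.6)²/(4 × 0.0286 × 1620) = 1.671; exp(−1.671) = 0.1881.
C = 0.03499 × 0.1881 = 0.00658 kg/m³.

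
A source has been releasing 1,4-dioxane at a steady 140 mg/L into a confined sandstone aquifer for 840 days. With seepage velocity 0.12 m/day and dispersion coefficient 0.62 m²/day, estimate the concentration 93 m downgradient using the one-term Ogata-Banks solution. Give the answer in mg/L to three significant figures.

For a continuous step input, C/C₀ ≈ ½·erfc((x−vt)/(2√(Dt))).
vt = 0.12 × 840 = 100.8 m and 2√(Dt) = 2√(0.62 × 840) = 45.64 m.
Argument (x−vt)/(2√(Dt)) = (93 − 100.8)/45.64 = -0.1709; ½·erfc(-0.1709) = 0.5955.
C = 140 × 0.5955 = 83.4 mg/L.

83.4 mg/L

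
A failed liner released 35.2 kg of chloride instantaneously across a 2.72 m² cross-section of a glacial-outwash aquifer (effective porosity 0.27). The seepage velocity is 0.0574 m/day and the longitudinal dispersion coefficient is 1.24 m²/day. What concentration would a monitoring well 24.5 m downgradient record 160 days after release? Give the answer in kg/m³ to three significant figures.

For an instantaneous plane source, C(x,t) = M/(n_e·A·√(4πDt)) · exp(−(x−vt)²/(4Dt)), with n_e·A the pore (flow) area.
Plume center vt = 0.0574 × 160 = 9.184 m, so the well at 24.5 m is 15.316 m downgradient of the peak.
√(4πDt) = 49.93 m, giving peak height M/(n_e·A·√(4πDt)) = 35.2/(0.27 × 2.72 × 49.93) = 0.9599 kg/m³.
(x−vt)²/(4Dt) = (15.316)²/(4 × 1.24 × 160) = 0.2956; exp(−0.2956) = 0.7441.
C = 0.9599 × 0.7441 = 0.714 kg/m³.

0.714 kg/m³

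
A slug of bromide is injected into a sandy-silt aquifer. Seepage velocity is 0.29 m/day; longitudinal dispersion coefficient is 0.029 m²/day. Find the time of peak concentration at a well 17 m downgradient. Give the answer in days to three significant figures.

58.3 days

For the 1D instantaneous-source solution, setting ∂C/∂t = 0 at fixed x gives v²t² + 2Dt − x² = 0, so t = (√(D² + v²x²) − D)/v².
√(D² + v²x²) = √(0.029² + 0.29² × 17²) = 4.930; v² = 0.0841.
t = (4.930 − 0.029)/0.0841 = 58.3 days (vs. the pure-advection estimate x/v = 58.6 d).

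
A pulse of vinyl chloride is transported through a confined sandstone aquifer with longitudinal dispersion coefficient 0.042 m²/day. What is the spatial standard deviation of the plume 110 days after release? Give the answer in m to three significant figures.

3.04 m

Dispersive spreading gives a Gaussian with σ² = 2Dt; advection only shifts the center.
σ = √(2 × 0.042 × 110) = 3.04 m.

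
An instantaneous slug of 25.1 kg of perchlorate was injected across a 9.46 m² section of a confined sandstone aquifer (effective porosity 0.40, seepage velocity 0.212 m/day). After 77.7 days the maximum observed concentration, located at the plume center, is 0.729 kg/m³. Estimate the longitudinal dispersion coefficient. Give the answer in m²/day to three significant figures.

0.0848 m²/day

At the plume center C_max = M/(n_e·A·√(4πDt)), so D = M²/(4πt·(n_e·A·C_max)²).
n_e·A·C_max = 0.40 × 9.46 × 0.729 = 2.759 kg/m.
D = 25.1²/(4π × 77.7 × 2.759²) = 0.0848 m²/day.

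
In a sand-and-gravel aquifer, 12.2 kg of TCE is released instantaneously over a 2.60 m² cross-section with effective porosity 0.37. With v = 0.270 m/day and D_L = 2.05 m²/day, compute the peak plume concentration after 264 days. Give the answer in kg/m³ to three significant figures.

The peak of an instantaneous 1D plume sits at x = vt; there the Gaussian factor is 1 and C_max = M/(n_e·A·√(4πDt)), where n_e·A is the pore area the mass is dissolved in.
√(4πDt) = √(4π × 2.05 × 264) = 82.47 m, so C_max = 12.2/(0.37 × 2.60 × 82.47) = 0.154 kg/m³.

0.154 kg/m³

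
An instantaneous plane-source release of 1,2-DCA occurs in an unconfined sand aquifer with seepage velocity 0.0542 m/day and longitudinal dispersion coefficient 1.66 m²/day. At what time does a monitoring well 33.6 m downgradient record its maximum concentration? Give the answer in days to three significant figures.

For the 1D instantaneous-source solution, setting ∂C/∂t = 0 at fixed x gives v²t² + 2Dt − x² = 0, so t = (√(D² + v²x²) − D)/v².
√(D² + v²x²) = √(1.66² + 0.0542² × 33.6²) = 2.464; v² = 0.00293764.
t = (2.464 − 1.66)/0.00293764 = 274 days (vs. the pure-advection estimate x/v = 620 d).

274 days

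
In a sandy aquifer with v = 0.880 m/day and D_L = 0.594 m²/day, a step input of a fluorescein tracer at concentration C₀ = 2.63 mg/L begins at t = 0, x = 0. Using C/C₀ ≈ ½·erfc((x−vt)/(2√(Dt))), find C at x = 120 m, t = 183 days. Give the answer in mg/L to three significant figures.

For a continuous step input, C/C₀ ≈ ½·erfc((x−vt)/(2√(Dt))).
vt = 0.880 × 183 = 161.04 m and 2√(Dt) = 2√(0.594 × 183) = 20.85 m.
Argument (x−vt)/(2√(Dt)) = (120 − 161.04)/20.85 = -1.968; ½·erfc(-1.968) = 0.9973.
C = 2.63 × 0.9973 = 2.62 mg/L.

2.62 mg/L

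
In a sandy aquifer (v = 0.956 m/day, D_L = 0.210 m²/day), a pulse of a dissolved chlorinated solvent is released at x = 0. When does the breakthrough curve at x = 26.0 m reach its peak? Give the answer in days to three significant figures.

For the 1D instantaneous-source solution, setting ∂C/∂t = 0 at fixed x gives v²t² + 2Dt − x² = 0, so t = (√(D² + v²x²) − D)/v².
√(D² + v²x²) = √(0.210² + 0.956² × 26.0²) = 24.86; v² = 0.913936.
t = (24.86 − 0.210)/0.913936 = 27.0 days (vs. the pure-advection estimate x/v = 27.2 d).

27.0 days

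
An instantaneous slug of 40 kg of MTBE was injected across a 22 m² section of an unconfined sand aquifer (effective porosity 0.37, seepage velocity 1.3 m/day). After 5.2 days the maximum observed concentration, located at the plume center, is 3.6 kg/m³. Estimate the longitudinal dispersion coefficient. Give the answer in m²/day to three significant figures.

At the plume center C_max = M/(n_e·A·√(4πDt)), so D = M²/(4πt·(n_e·A·C_max)²).
n_e·A·C_max = 0.37 × 22 × 3.6 = 29.30 kg/m.
D = 40²/(4π × 5.2 × 29.30²) = 0.0285 m²/day.

0.0285 m²/day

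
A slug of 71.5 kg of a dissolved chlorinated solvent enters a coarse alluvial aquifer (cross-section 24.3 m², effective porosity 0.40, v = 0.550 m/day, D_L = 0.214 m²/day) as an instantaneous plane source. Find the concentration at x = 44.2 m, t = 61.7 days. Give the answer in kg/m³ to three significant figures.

0.0777 kg/m³

For an instantaneous plane source, C(x,t) = M/(n_e·A·√(4πDt)) · exp(−(x−vt)²/(4Dt)), with n_e·A the pore (flow) area.
Plume center vt = 0.550 × 61.7 = 33.935 m, so the well at 44.2 m is 10.265 m downgradient of the peak.
√(4πDt) = 12.88 m, giving peak height M/(n_e·A·√(4πDt)) = 71.5/(0.40 × 24.3 × 12.88) = 0.5711 kg/m³.
(x−vt)²/(4Dt) = (10.265)²/(4 × 0.214 × 61.7) = 1.995; exp(−1.995) = 0.1360.
C = 0.5711 × 0.1360 = 0.0777 kg/m³.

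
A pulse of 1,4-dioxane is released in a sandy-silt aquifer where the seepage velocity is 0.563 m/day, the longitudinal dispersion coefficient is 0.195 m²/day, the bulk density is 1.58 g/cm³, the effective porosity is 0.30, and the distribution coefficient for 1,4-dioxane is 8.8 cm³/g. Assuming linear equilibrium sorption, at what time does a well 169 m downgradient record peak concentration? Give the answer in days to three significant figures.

Retardation factor R = 1 + ρ_b·K_d/n = 1 + 1.58 × 8.8/0.30 = 47.35.
Sorption retards both mechanisms: v_R = v/R = 0.01189 m/day, D_R = D/R = 0.004118 m²/day.
Peak time from v_R²t² + 2D_R t − x² = 0: t = (√(D_R² + v_R²x²) − D_R)/v_R².
√(D_R² + v_R²x²) = √(0.004118² + 0.01189² × 169²) = 2.009; v_R² = 0.0001414.
t = (2.009 − 0.004118)/0.0001414 = 14200 days.

14200 days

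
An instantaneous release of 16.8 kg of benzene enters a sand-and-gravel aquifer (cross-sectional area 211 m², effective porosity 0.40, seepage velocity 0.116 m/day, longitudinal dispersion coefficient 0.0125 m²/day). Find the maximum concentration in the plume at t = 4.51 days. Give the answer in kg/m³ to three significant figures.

The peak of an instantaneous 1D plume sits at x = vt; there the Gaussian factor is 1 and C_max = M/(n_e·A·√(4πDt)), where n_e·A is the pore area the mass is dissolved in.
√(4πDt) = √(4π × 0.0125 × 4.51) = 0.8417 m, so C_max = 16.8/(0.40 × 211 × 0.8417) = 0.236 kg/m³.

0.236 kg/m³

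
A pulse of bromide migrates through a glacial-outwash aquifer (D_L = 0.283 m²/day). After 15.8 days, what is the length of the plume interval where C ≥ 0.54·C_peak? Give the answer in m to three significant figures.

6.64 m

The plume is Gaussian with σ = √(2Dt) = √(2 × 0.283 × 15.8) = 2.990 m.
C/C_peak = exp(−Δx²/(2σ²)) = 0.54 ⇒ Δx = σ·√(−2 ln 0.54) = 2.990 × 1.110 = 3.319 m.
Width = 2Δx = 6.64 m.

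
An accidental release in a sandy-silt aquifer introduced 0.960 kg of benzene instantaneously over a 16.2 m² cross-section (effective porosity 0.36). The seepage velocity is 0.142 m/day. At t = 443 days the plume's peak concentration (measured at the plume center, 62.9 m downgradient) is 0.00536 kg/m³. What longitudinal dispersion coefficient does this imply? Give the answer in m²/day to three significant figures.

At the plume center C_max = M/(n_e·A·√(4πDt)), so D = M²/(4πt·(n_e·A·C_max)²).
n_e·A·C_max = 0.36 × 16.2 × 0.00536 = 0.03126 kg/m.
D = 0.960²/(4π × 443 × 0.03126²) = 0.169 m²/day.

0.169 m²/day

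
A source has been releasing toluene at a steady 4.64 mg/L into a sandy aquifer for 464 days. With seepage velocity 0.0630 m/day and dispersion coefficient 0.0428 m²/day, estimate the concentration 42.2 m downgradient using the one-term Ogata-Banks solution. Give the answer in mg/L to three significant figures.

0.0919 mg/L

For a continuous step input, C/C₀ ≈ ½·erfc((x−vt)/(2√(Dt))).
vt = 0.0630 × 464 = 29.232 m and 2√(Dt) = 2√(0.0428 × 464) = 8.913 m.
Argument (x−vt)/(2√(Dt)) = (42.2 − 29.232)/8.913 = 1.455; ½·erfc(1.455) = 0.01981.
C = 4.64 × 0.01981 = 0.0919 mg/L.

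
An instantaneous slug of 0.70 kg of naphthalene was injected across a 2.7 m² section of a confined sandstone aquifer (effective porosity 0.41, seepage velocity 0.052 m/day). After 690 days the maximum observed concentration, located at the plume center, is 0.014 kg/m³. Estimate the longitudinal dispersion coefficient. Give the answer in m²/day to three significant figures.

At the plume center C_max = M/(n_e·A·√(4πDt)), so D = M²/(4πt·(n_e·A·C_max)²).
n_e·A·C_max = 0.41 × 2.7 × 0.014 = 0.01550 kg/m.
D = 0.70²/(4π × 690 × 0.01550²) = 0.235 m²/day.

0.235 m²/day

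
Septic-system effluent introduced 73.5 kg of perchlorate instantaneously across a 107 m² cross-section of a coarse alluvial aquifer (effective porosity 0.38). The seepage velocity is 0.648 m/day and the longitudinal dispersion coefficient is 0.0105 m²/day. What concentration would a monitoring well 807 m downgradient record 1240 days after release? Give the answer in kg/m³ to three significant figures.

For an instantaneous plane source, C(x,t) = M/(n_e·A·√(4πDt)) · exp(−(x−vt)²/(4Dt)), with n_e·A the pore (flow) area.
Plume center vt = 0.648 × 1240 = 803.52 m, so the well at 807 m is 3.48 m downgradient of the peak.
√(4πDt) = 12.79 m, giving peak height M/(n_e·A·√(4πDt)) = 73.5/(0.38 × 107 × 12.79) = 0.1413 kg/m³.
(x−vt)²/(4Dt) = (3.48)²/(4 × 0.0105 × 1240) = 0.2325; exp(−0.2325) = 0.7925.
C = 0.1413 × 0.7925 = 0.112 kg/m³.

0.112 kg/m³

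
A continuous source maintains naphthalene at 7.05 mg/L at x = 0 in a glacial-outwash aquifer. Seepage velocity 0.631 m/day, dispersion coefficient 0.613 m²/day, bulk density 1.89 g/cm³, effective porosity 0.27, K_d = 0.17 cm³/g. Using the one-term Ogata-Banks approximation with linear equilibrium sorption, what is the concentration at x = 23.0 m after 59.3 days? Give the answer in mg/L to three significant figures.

Retardation factor R = 1 + ρ_b·K_d/n = 1 + 1.89 × 0.17/0.27 = 2.190.
Sorption retards both mechanisms: v_R = v/R = 0.2881 m/day, D_R = D/R = 0.2799 m²/day.
v_R·t = 0.2881 × 59.3 = 17.08433 m; 2√(D_R t) = 8.148 m; argument = (23.0 − 17.08433)/8.148 = 0.7260.
C = C₀ × ½·erfc(0.7260) = 7.05 × 0.1523 = 1.07 mg/L.

1.07 mg/L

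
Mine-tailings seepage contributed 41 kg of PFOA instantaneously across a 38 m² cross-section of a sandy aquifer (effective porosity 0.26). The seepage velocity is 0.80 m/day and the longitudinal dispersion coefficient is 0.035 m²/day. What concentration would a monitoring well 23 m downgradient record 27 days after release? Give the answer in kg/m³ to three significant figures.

0.717 kg/m³

For an instantaneous plane source, C(x,t) = M/(n_e·A·√(4πDt)) · exp(−(x−vt)²/(4Dt)), with n_e·A the pore (flow) area.
Plume center vt = 0.80 × 27 = 21.6 m, so the well at 23 m is 1.4 m downgradient of the peak.
√(4πDt) = 3.446 m, giving peak height M/(n_e·A·√(4πDt)) = 41/(0.26 × 38 × 3.446) = 1.204 kg/m³.
(x−vt)²/(4Dt) = (1.4)²/(4 × 0.035 × 27) = 0.5185; exp(−0.5185) = 0.5954.
C = 1.204 × 0.5954 = 0.717 kg/m³.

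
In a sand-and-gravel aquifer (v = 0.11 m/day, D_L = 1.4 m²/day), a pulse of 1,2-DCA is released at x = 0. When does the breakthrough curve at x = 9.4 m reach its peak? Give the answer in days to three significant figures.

For the 1D instantaneous-source solution, setting ∂C/∂t = 0 at fixed x gives v²t² + 2Dt − x² = 0, so t = (√(D² + v²x²) − D)/v².
√(D² + v²x²) = √(1.4² + 0.11² × 9.4²) = 1.740; v² = 0.0121.
t = (1.740 − 1.4)/0.0121 = 28.1 days (vs. the pure-advection estimate x/v = 85.5 d).

28.1 days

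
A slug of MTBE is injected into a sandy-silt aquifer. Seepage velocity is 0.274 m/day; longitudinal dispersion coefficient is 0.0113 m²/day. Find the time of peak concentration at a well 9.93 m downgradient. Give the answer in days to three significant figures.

For the 1D instantaneous-source solution, setting ∂C/∂t = 0 at fixed x gives v²t² + 2Dt − x² = 0, so t = (√(D² + v²x²) − D)/v².
√(D² + v²x²) = √(0.0113² + 0.274² × 9.93²) = 2.721; v² = 0.075076.
t = (2.721 − 0.0113)/0.075076 = 36.1 days (vs. the pure-advection estimate x/v = 36.2 d).

36.1 days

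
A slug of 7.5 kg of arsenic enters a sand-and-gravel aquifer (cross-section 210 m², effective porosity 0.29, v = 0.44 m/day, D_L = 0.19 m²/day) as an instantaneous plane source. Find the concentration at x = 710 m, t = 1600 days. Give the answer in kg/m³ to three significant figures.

For an instantaneous plane source, C(x,t) = M/(n_e·A·√(4πDt)) · exp(−(x−vt)²/(4Dt)), with n_e·A the pore (flow) area.
Plume center vt = 0.44 × 1600 = 704 m, so the well at 710 m is 6 m downgradient of the peak.
√(4πDt) = 61.81 m, giving peak height M/(n_e·A·√(4πDt)) = 7.5/(0.29 × 210 × 61.81) = 0.001992 kg/m³.
(x−vt)²/(4Dt) = (6)²/(4 × 0.19 × 1600) = 0.02961; exp(−0.02961) = 0.9708.
C = 0.001992 × 0.9708 = 0.00193 kg/m³.

0.00193 kg/m³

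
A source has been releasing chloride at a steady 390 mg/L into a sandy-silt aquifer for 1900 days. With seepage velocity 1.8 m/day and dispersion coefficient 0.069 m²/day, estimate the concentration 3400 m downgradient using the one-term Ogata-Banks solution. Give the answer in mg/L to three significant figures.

348 mg/L

For a continuous step input, C/C₀ ≈ ½·erfc((x−vt)/(2√(Dt))).
vt = 1.8 × 1900 = 3420 m and 2√(Dt) = 2√(0.069 × 1900) = 22.90 m.
Argument (x−vt)/(2√(Dt)) = (3400 − 3420)/22.90 = -0.8734; ½·erfc(-0.8734) = 0.8916.
C = 390 × 0.8916 = 348 mg/L.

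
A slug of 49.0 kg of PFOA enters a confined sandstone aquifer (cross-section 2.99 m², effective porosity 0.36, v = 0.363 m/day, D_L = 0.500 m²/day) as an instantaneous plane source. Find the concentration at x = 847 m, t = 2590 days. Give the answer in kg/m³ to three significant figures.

0.0668 kg/m³

For an instantaneous plane source, C(x,t) = M/(n_e·A·√(4πDt)) · exp(−(x−vt)²/(4Dt)), with n_e·A the pore (flow) area.
Plume center vt = 0.363 × 2590 = 940.17 m, so the well at 847 m is 93.17 m upgradient of the peak.
√(4πDt) = 127.6 m, giving peak height M/(n_e·A·√(4πDt)) = 49.0/(0.36 × 2.99 × 127.6) = 0.3568 kg/m³.
(x−vt)²/(4Dt) = (-93.17)²/(4 × 0.500 × 2590) = 1.676; exp(−1.676) = 0.1871.
C = 0.3568 × 0.1871 = 0.0668 kg/m³.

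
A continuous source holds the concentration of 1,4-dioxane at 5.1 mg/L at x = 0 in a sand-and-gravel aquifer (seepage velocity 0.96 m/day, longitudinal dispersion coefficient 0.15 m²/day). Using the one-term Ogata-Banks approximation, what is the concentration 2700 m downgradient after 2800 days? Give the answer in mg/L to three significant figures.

1.73 mg/L

For a continuous step input, C/C₀ ≈ ½·erfc((x−vt)/(2√(Dt))).
vt = 0.96 × 2800 = 2688 m and 2√(Dt) = 2√(0.15 × 2800) = 40.99 m.
Argument (x−vt)/(2√(Dt)) = (2700 − 2688)/40.99 = 0.2928; ½·erfc(0.2928) = 0.3394.
C = 5.1 × 0.3394 = 1.73 mg/L.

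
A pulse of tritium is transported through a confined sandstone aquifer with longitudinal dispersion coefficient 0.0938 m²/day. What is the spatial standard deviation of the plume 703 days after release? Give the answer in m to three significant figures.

11.5 m

Dispersive spreading gives a Gaussian with σ² = 2Dt; advection only shifts the center.
σ = √(2 × 0.0938 × 703) = 11.5 m.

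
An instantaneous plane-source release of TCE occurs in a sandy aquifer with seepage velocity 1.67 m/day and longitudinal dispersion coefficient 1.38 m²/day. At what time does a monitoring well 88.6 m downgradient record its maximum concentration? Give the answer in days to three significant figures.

52.6 days

For the 1D instantaneous-source solution, setting ∂C/∂t = 0 at fixed x gives v²t² + 2Dt − x² = 0, so t = (√(D² + v²x²) − D)/v².
√(D² + v²x²) = √(1.38² + 1.67² × 88.6²) = 148.0; v² = 2.7889.
t = (148.0 − 1.38)/2.7889 = 52.6 days (vs. the pure-advection estimate x/v = 53.1 d).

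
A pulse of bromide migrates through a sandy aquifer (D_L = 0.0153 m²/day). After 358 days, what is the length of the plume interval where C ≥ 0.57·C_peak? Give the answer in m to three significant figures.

7.02 m

The plume is Gaussian with σ = √(2Dt) = √(2 × 0.0153 × 358) = 3.310 m.
C/C_peak = exp(−Δx²/(2σ²)) = 0.57 ⇒ Δx = σ·√(−2 ln 0.57) = 3.310 × 1.060 = 3.509 m.
Width = 2Δx = 7.02 m.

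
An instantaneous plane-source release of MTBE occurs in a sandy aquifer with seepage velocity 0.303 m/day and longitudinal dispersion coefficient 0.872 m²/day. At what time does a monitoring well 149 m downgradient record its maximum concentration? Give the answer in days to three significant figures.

For the 1D instantaneous-source solution, setting ∂C/∂t = 0 at fixed x gives v²t² + 2Dt − x² = 0, so t = (√(D² + v²x²) − D)/v².
√(D² + v²x²) = √(0.872² + 0.303² × 149²) = 45.16; v² = 0.091809.
t = (45.16 − 0.872)/0.091809 = 482 days (vs. the pure-advection estimate x/v = 492 d).

482 days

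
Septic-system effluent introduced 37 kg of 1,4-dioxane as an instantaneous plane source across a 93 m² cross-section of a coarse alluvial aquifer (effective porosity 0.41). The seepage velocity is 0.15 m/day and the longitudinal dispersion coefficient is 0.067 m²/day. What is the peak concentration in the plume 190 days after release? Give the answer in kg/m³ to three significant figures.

0.0767 kg/m³

The peak of an instantaneous 1D plume sits at x = vt; there the Gaussian factor is 1 and C_max = M/(n_e·A·√(4πDt)), where n_e·A is the pore area the mass is dissolved in.
√(4πDt) = √(4π × 0.067 × 190) = 12.65 m, so C_max = 37/(0.41 × 93 × 12.65) = 0.0767 kg/m³.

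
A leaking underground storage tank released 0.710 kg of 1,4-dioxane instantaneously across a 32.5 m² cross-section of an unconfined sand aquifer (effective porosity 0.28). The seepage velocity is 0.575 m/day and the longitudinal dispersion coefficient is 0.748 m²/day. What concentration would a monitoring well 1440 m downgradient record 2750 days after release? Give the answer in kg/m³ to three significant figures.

4.29e-05 kg/m³

For an instantaneous plane source, C(x,t) = M/(n_e·A·√(4πDt)) · exp(−(x−vt)²/(4Dt)), with n_e·A the pore (flow) area.
Plume center vt = 0.575 × 2750 = 1581.25 m, so the well at 1440 m is 141.25 m upgradient of the peak.
√(4πDt) = 160.8 m, giving peak height M/(n_e·A·√(4πDt)) = 0.710/(0.28 × 32.5 × 160.8) = 0.0004852 kg/m³.
(x−vt)²/(4Dt) = (-141.25)²/(4 × 0.748 × 2750) = 2.425; exp(−2.425) = 0.08848.
C = 0.0004852 × 0.08848 = 4.29e-05 kg/m³.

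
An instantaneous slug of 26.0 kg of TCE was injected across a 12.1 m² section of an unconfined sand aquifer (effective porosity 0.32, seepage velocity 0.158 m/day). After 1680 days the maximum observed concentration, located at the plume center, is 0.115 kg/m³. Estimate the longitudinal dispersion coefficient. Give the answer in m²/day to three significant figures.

0.161 m²/day

At the plume center C_max = M/(n_e·A·√(4πDt)), so D = M²/(4πt·(n_e·A·C_max)²).
n_e·A·C_max = 0.32 × 12.1 × 0.115 = 0.4453 kg/m.
D = 26.0²/(4π × 1680 × 0.4453²) = 0.161 m²/day.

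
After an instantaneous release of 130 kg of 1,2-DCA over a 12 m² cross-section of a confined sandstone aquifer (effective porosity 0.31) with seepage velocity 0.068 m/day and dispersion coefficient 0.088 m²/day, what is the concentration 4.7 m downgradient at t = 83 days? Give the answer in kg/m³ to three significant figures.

3.54 kg/m³

For an instantaneous plane source, C(x,t) = M/(n_e·A·√(4πDt)) · exp(−(x−vt)²/(4Dt)), with n_e·A the pore (flow) area.
Plume center vt = 0.068 × 83 = 5.644 m, so the well at 4.7 m is 0.944 m upgradient of the peak.
√(4πDt) = 9.580 m, giving peak height M/(n_e·A·√(4πDt)) = 130/(0.31 × 12 × 9.580) = 3.648 kg/m³.
(x−vt)²/(4Dt) = (-0.944)²/(4 × 0.088 × 83) = 0.03050; exp(−0.03050) = 0.9700.
C = 3.648 × 0.9700 = 3.54 kg/m³.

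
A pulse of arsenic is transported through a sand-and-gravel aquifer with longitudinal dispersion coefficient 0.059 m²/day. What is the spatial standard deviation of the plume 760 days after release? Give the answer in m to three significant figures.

9.47 m

Dispersive spreading gives a Gaussian with σ² = 2Dt; advection only shifts the center.
σ = √(2 × 0.059 × 760) = 9.47 m.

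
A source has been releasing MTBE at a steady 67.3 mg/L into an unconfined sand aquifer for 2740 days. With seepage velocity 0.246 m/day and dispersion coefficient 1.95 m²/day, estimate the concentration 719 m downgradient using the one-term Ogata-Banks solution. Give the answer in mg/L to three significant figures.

For a continuous step input, C/C₀ ≈ ½·erfc((x−vt)/(2√(Dt))).
vt = 0.246 × 2740 = 674.04 m and 2√(Dt) = 2√(1.95 × 2740) = 146.2 m.
Argument (x−vt)/(2√(Dt)) = (719 − 674.04)/146.2 = 0.3075; ½·erfc(0.3075) = 0.3318.
C = 67.3 × 0.3318 = 22.3 mg/L.

22.3 mg/L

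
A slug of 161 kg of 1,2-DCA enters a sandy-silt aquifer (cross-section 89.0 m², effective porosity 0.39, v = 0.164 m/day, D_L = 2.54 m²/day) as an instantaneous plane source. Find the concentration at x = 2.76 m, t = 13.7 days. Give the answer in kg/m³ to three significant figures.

0.221 kg/m³

For an instantaneous plane source, C(x,t) = M/(n_e·A·√(4πDt)) · exp(−(x−vt)²/(4Dt)), with n_e·A the pore (flow) area.
Plume center vt = 0.164 × 13.7 = 2.2468 m, so the well at 2.76 m is 0.5132 m downgradient of the peak.
√(4πDt) = 20.91 m, giving peak height M/(n_e·A·√(4πDt)) = 161/(0.39 × 89.0 × 20.91) = 0.2218 kg/m³.
(x−vt)²/(4Dt) = (0.5132)²/(4 × 2.54 × 13.7) = 0.001892; exp(−0.001892) = 0.9981.
C = 0.2218 × 0.9981 = 0.221 kg/m³.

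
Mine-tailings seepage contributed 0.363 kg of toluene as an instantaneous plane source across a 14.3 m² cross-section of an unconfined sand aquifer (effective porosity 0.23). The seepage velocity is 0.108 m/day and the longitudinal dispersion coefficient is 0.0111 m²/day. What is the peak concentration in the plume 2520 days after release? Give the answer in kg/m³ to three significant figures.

The peak of an instantaneous 1D plume sits at x = vt; there the Gaussian factor is 1 and C_max = M/(n_e·A·√(4πDt)), where n_e·A is the pore area the mass is dissolved in.
√(4πDt) = √(4π × 0.0111 × 2520) = 18.75 m, so C_max = 0.363/(0.23 × 14.3 × 18.75) = 0.00589 kg/m³.

0.00589 kg/m³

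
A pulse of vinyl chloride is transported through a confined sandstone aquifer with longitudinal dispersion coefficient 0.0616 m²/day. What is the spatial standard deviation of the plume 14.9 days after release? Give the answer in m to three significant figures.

1.35 m

Dispersive spreading gives a Gaussian with σ² = 2Dt; advection only shifts the center.
σ = √(2 × 0.0616 × 14.9) = 1.35 m.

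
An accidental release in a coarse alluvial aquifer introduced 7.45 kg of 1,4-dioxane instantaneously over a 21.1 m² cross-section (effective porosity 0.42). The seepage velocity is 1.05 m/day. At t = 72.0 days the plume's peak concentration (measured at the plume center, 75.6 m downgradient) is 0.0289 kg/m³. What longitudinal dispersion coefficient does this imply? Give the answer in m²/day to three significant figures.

At the plume center C_max = M/(n_e·A·√(4πDt)), so D = M²/(4πt·(n_e·A·C_max)²).
n_e·A·C_max = 0.42 × 21.1 × 0.0289 = 0.2561 kg/m.
D = 7.45²/(4π × 72.0 × 0.2561²) = 0.935 m²/day.

0.935 m²/day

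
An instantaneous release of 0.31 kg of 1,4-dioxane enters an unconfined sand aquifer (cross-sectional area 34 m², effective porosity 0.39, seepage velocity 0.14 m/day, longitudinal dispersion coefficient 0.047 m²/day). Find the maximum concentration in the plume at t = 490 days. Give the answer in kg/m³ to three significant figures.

0.00137 kg/m³

The peak of an instantaneous 1D plume sits at x = vt; there the Gaussian factor is 1 and C_max = M/(n_e·A·√(4πDt)), where n_e·A is the pore area the mass is dissolved in.
√(4πDt) = √(4π × 0.047 × 490) = 17.01 m, so C_max = 0.31/(0.39 × 34 × 17.01) = 0.00137 kg/m³.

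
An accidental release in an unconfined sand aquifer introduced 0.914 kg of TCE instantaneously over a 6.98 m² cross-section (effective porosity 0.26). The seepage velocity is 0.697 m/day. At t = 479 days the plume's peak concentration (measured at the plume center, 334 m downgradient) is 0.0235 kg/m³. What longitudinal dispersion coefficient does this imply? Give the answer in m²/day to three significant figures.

At the plume center C_max = M/(n_e·A·√(4πDt)), so D = M²/(4πt·(n_e·A·C_max)²).
n_e·A·C_max = 0.26 × 6.98 × 0.0235 = 0.04265 kg/m.
D = 0.914²/(4π × 479 × 0.04265²) = 0.0763 m²/day.

0.0763 m²/day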